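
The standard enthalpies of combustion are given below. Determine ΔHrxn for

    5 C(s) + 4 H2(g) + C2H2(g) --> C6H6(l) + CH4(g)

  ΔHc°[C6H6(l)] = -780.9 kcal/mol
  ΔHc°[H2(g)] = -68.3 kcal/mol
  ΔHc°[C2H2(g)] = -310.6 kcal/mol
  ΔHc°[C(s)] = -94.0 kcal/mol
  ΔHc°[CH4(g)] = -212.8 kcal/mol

ΔHrxn = -60.1 kcal/mol

With combustion enthalpies, reactants minus products:
= [5·(-94.0) + 4·(-68.3) + 1·(-310.6)] − [1·(-780.9) + 1·(-212.8)]
= -60.1 kcal/mol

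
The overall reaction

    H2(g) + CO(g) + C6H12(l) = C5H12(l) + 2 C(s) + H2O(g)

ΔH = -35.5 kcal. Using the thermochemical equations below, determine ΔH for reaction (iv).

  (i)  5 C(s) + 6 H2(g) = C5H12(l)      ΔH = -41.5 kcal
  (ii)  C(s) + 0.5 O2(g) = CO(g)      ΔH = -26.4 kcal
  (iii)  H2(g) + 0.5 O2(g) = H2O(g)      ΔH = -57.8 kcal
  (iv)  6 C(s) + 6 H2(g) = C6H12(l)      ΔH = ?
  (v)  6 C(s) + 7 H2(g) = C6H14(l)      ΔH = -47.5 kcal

ΔH = -37.4 kcal

(i) as written: -41.5 kcal
(ii) reversed: +26.4 kcal
(iii) as written: -57.8 kcal
(iv) reversed: contributes −x
(v): not needed.
-35.5 = (-41.5) + (+26.4) + (-57.8) − x
x = (-35.5 − (-72.9)) / (-1) = -37.4 kcal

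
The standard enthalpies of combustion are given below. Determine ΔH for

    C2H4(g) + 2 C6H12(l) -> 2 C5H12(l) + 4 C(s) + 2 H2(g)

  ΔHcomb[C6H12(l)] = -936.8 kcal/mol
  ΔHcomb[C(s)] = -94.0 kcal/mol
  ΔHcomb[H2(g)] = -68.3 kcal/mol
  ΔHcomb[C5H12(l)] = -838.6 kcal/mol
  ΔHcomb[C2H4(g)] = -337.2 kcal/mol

ΔH = -21.0 kcal/mol

With combustion enthalpies, reactants minus products:
= [1·(-337.2) + 2·(-936.8)] − [2·(-838.6) + 4·(-94.0) + 2·(-68.3)]
= -21.0 kcal/mol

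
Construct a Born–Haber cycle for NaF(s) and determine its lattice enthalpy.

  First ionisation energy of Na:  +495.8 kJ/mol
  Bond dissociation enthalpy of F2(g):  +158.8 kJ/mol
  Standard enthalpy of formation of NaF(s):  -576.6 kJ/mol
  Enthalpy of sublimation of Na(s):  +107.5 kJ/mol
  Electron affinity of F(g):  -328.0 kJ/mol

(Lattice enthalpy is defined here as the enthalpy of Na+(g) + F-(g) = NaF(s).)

ΔHf° = 1·ΔHsub + 1·(ΣIE) + 1/2·D(F2) + 1·EA + U
-576.6 = 1·(+107.5) + 1·(+495.8) + 1/2·(+158.8) + 1·(-328.0) + U
U = -576.6 − (+354.7) = -931.3 kJ/mol

U = -931.3 kJ/mol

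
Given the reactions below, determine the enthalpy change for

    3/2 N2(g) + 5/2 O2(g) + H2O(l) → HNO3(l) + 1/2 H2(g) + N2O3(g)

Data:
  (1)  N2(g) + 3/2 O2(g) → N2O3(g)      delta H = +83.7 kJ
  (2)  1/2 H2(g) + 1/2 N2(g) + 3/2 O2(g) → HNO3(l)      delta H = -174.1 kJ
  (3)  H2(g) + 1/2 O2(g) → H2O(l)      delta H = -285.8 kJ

delta H = 195.4 kJ

(1) as written: +83.7 kJ
(2) as written: -174.1 kJ
(3) reversed: +285.8 kJ
delta H = (+83.7) + (-174.1) + (+285.8) = 195.4 kJ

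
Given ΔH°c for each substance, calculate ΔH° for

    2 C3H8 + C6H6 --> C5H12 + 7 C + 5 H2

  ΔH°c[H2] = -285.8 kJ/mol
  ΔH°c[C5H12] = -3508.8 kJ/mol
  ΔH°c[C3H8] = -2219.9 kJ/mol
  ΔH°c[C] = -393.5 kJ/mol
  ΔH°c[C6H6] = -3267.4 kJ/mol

With combustion enthalpies, reactants minus products:
= [2·(-2219.9) + 1·(-3267.4)] − [1·(-3508.8) + 7·(-393.5) + 5·(-285.8)]
= -14.9 kJ/mol

ΔH° = -14.9 kJ/mol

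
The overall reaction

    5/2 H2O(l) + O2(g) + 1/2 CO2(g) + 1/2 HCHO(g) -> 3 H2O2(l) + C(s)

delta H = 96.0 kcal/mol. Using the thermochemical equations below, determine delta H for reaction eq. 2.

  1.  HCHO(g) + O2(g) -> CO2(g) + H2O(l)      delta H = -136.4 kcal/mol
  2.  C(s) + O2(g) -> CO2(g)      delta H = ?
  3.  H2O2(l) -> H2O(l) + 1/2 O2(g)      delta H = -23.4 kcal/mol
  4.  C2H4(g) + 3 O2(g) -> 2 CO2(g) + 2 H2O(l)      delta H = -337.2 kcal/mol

eq. 1 × 1/2 (scale by 1/2 for the 1/2 HCHO(g)): (1/2)·(-136.4) = -68.2 kcal/mol
eq. 2 reversed (reverse to put C(s) on the product side): contributes −x
eq. 3 reversed and × 3 (H2O2(l) must end up as a product; scale by 3 for the 3 H2O2(l)): (-3)·(-23.4) = +70.2 kcal/mol
eq. 4: not needed (C2H4(g) appears nowhere else).
+96.0 = (-68.2) + (+70.2) − x
x = (+96.0 − (+2.0)) / (-1) = -94.0 kcal/mol

delta H = -94.0 kcal/mol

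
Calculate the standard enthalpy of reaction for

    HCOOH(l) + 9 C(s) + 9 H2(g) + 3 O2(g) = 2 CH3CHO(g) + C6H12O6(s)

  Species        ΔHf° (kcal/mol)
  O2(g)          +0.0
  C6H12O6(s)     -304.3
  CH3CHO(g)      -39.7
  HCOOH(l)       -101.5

ΔHrxn = -282.2 kcal/mol

Products: 2·(-39.7) + 1·(-304.3) = -383.7
Reactants: 1·(-101.5) + 9·(+0.0) + 9·(+0.0) + 3·(+0.0) = -101.5
ΔHrxn = (-383.7) − (-101.5) = -282.2 kcal/mol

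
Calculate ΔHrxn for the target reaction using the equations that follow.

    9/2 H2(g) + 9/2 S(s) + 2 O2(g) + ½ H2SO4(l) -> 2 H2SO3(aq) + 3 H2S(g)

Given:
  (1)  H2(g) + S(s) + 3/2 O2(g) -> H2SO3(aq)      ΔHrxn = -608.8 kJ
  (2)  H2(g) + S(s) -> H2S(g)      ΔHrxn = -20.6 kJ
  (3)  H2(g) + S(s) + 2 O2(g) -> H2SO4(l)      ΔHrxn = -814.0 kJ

(1) × 2 (×2 to match 2 H2SO3(aq) in the target): (2)·(-608.8) = -1217.6 kJ
(2) × 3 (scale by 3 for the 3 H2S(g)): (3)·(-20.6) = -61.8 kJ
(3) reversed and × 1/2 (H2SO4(l) must end up as a reactant; scale by 1/2 for the 1/2 H2SO4(l)): (-1/2)·(-814.0) = +407.0 kJ
Combining the equations, ΔHrxn = (-1217.6) + (-61.8) + (+407.0) = -872.4 kJ

ΔHrxn = -872.4 kJ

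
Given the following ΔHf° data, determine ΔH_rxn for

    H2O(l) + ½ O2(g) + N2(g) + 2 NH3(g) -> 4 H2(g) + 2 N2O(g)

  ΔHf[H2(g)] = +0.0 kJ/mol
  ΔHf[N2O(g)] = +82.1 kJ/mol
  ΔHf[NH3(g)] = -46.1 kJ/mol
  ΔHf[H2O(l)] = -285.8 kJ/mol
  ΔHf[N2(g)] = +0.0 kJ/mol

ΔH°rxn = Σ nΔHf°(products) − Σ nΔHf°(reactants).
Products: 4·(+0.0) + 2·(+82.1) = +164.2
Reactants: 1·(-285.8) + 1/2·(+0.0) + 1·(+0.0) + 2·(-46.1) = -378.0
ΔH_rxn = (+164.2) − (-378.0) = 542.2 kJ/mol

ΔH_rxn = 542.2 kJ/mol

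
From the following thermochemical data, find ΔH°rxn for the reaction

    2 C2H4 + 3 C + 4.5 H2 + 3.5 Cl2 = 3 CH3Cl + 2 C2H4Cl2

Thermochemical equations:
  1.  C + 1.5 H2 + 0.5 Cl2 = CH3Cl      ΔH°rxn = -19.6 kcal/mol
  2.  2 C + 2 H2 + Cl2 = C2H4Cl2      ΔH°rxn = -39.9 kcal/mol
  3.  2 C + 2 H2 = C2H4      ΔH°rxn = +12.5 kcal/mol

ΔH°rxn = -163.6 kcal/mol

eq. 1 × 3: (3)·(-19.6) = -58.8 kcal/mol
eq. 2 × 2: (2)·(-39.9) = -79.8 kcal/mol
eq. 3 reversed and × 2: (-2)·(+12.5) = -25.0 kcal/mol
ΔH°rxn = (-58.8) + (-79.8) + (-25.0) = -163.6 kcal/mol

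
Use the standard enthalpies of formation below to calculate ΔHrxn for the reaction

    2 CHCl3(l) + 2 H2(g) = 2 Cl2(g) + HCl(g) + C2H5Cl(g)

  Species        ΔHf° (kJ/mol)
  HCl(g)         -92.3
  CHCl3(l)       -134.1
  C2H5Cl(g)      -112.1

ΔHrxn = 63.8 kJ/mol

Products: 2·(+0.0) + 1·(-92.3) + 1·(-112.1) = -204.4
Reactants: 2·(-134.1) + 2·(+0.0) = -268.2
ΔHrxn = (-204.4) − (-268.2) = 63.8 kJ/mol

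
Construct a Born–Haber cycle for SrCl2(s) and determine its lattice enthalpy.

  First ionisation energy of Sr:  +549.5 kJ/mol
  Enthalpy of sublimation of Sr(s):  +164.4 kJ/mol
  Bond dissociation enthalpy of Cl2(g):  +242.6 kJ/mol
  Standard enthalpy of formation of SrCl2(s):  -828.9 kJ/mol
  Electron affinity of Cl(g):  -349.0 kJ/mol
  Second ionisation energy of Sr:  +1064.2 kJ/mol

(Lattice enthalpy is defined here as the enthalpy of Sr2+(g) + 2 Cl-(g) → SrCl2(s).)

U = -2151.6 kJ/mol

ΔHf° = 1·ΔHsub + 1·(ΣIE) + 1·D(Cl2) + 2·EA + U
-828.9 = 1·(+164.4) + 1·(+1613.7) + 1·(+242.6) + 2·(-349.0) + U
U = -828.9 − (+1322.7) = -2151.6 kJ/mol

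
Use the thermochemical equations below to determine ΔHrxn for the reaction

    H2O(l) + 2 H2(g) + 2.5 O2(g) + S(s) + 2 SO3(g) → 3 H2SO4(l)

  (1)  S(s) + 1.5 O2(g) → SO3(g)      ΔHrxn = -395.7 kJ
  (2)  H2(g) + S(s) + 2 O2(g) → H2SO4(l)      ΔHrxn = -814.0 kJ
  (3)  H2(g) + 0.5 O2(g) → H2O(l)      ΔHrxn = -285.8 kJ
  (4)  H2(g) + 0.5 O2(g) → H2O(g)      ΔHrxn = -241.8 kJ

(1) reversed and × 2: (-2)·(-395.7) = +791.4 kJ
(2) × 3: (3)·(-814.0) = -2442.0 kJ
(3) reversed: +285.8 kJ
(4): not needed.
Summing the manipulated equations, ΔHrxn = (+791.4) + (-2442.0) + (+285.8) = -1364.8 kJ

ΔHrxn = -1364.8 kJ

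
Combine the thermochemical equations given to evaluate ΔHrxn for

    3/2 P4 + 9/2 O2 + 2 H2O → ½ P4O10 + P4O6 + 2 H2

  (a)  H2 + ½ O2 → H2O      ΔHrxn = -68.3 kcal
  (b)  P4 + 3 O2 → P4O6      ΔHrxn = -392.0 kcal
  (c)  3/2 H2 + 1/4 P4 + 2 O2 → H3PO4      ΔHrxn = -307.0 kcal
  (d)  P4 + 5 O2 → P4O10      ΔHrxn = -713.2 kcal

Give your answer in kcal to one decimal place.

(a) reversed and × 2: (-2)·(-68.3) = +136.6 kcal
(b) as written: -392.0 kcal
(c): not needed.
(d) × 1/2: (1/2)·(-713.2) = -356.6 kcal
Summing the manipulated equations, ΔHrxn = (+136.6) + (-392.0) + (-356.6) = -612.0 kcal

ΔHrxn = -612.0 kcal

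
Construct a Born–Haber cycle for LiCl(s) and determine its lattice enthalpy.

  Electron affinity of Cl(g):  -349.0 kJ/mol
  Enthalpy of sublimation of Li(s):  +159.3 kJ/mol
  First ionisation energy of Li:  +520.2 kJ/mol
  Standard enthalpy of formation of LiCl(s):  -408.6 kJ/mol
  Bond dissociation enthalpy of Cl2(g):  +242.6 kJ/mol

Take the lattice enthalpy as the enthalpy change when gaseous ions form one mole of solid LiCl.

U = -860.4 kJ/mol

ΔHf° = 1·ΔHsub + 1·(ΣIE) + 1/2·D(Cl2) + 1·EA + U
-408.6 = 1·(+159.3) + 1·(+520.2) + 1/2·(+242.6) + 1·(-349.0) + U
U = -408.6 − (+451.8) = -860.4 kJ/mol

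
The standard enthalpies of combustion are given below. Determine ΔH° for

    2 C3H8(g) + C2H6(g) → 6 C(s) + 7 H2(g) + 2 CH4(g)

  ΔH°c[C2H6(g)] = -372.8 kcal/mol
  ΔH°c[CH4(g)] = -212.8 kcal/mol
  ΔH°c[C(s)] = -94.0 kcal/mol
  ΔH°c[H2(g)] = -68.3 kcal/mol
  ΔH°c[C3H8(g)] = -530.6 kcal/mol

ΔH° = 33.7 kcal/mol

Using ΔH = Σ nΔHc°(reactants) − Σ nΔHc°(products):
= [2·(-530.6) + 1·(-372.8)] − [6·(-94.0) + 7·(-68.3) + 2·(-212.8)]
= 33.7 kcal/mol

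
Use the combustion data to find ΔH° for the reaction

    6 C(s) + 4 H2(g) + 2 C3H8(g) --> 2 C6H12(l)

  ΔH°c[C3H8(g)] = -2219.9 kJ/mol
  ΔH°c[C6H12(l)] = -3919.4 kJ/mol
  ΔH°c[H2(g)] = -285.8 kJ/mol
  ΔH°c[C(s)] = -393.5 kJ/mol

ΔH° = -105.2 kJ/mol

With combustion enthalpies, reactants minus products:
= [6·(-393.5) + 4·(-285.8) + 2·(-2219.9)] − [2·(-3919.4)]
= -105.2 kJ/mol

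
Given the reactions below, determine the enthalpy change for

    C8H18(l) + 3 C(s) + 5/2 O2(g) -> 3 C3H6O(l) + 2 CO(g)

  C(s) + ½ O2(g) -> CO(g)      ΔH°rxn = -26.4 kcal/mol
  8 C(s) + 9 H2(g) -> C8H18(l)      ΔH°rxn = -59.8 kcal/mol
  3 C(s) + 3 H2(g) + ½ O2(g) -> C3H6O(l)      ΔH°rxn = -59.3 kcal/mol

ΔH°rxn = -170.9 kcal/mol

equation 1 × 2: (2)·(-26.4) = -52.8 kcal/mol
equation 2 reversed: +59.8 kcal/mol
equation 3 × 3: (3)·(-59.3) = -177.9 kcal/mol
Since enthalpy is a state function, ΔH°rxn = (-52.8) + (+59.8) + (-177.9) = -170.9 kcal/mol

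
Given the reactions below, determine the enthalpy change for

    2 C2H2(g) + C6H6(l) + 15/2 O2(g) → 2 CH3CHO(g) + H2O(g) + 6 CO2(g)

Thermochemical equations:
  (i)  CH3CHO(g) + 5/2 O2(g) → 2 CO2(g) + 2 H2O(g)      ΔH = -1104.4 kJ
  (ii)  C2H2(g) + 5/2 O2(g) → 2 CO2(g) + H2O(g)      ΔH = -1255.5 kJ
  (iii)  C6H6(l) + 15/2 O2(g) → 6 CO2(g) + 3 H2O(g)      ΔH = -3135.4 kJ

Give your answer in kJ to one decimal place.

(i) reversed and × 2 (CH3CHO(g) must end up as a product; scale by 2 for the 2 CH3CHO(g)): (-2)·(-1104.4) = +2208.8 kJ
(ii) × 2 (×2 to match 2 C2H2(g) in the target): (2)·(-1255.5) = -2511.0 kJ
(iii) as written (C6H6(l) already on the reactant side): -3135.4 kJ
ΔH = (+2208.8) + (-2511.0) + (-3135.4) = -3437.6 kJ

ΔH = -3437.6 kJ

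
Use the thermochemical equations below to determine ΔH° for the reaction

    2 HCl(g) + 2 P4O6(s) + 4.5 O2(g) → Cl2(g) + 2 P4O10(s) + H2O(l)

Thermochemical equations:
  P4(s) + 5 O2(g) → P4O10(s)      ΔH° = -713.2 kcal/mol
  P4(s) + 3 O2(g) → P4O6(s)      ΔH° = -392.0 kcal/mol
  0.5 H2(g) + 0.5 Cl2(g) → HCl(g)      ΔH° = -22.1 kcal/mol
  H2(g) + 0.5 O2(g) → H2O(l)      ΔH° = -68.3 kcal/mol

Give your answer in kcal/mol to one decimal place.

equation 1 × 2 (scale by 2 for the 2 P4O10(s)): (2)·(-713.2) = -1426.4 kcal/mol
equation 2 reversed and × 2 (reverse to put P4O6(s) on the reactant side; ×2 to match 2 P4O6(s) in the target): (-2)·(-392.0) = +784.0 kcal/mol
equation 3 reversed and × 2 (HCl(g) must end up as a reactant; scale by 2 for the 2 HCl(g)): (-2)·(-22.1) = +44.2 kcal/mol
equation 4 as written (H2O(l) already on the product side): -68.3 kcal/mol
ΔH° = (2)·(-713.2) + (-2)·(-392.0) + (-2)·(-22.1) + (1)·(-68.3) = -666.5 kcal/mol

ΔH° = -666.5 kcal/mol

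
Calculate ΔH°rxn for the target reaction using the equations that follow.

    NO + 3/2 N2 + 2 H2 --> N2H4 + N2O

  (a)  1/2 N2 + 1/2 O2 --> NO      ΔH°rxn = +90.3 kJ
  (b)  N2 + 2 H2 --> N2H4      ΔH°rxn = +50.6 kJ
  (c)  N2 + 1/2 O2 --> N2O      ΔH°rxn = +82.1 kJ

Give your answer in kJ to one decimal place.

ΔH°rxn = 42.4 kJ

(a) reversed (NO must end up as a reactant): -90.3 kJ
(b) as written (N2H4 already on the product side): +50.6 kJ
(c) as written (N2O already on the product side): +82.1 kJ
ΔH°rxn = (-1)·(+90.3) + (1)·(+50.6) + (1)·(+82.1) = 42.4 kJ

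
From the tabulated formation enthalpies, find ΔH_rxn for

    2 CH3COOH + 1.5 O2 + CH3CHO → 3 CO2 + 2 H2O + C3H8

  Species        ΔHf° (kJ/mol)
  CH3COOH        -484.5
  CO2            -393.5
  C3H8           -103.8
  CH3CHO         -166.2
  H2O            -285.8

Products: 3·(-393.5) + 2·(-285.8) + 1·(-103.8) = -1855.9
Reactants: 2·(-484.5) + 3/2·(+0.0) + 1·(-166.2) = -1135.2
ΔH_rxn = (-1855.9) − (-1135.2) = -720.7 kJ/mol

ΔH_rxn = -720.7 kJ/mol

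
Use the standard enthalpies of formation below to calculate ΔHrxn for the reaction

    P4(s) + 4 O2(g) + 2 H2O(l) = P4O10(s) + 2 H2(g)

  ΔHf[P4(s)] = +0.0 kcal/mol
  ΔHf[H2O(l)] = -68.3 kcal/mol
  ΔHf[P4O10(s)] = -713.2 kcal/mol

Products: 1·(-713.2) + 2·(+0.0) = -713.2
Reactants: 1·(+0.0) + 4·(+0.0) + 2·(-68.3) = -136.6
ΔHrxn = (-713.2) − (-136.6) = -576.6 kcal/mol

ΔHrxn = -576.6 kcal/mol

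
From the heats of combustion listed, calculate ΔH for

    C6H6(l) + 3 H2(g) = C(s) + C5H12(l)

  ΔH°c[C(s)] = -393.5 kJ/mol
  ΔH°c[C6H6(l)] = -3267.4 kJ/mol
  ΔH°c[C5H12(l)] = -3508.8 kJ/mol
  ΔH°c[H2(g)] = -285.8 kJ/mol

ΔH = -222.5 kJ/mol

Using ΔH = Σ nΔHc°(reactants) − Σ nΔHc°(products):
= [1·(-3267.4) + 3·(-285.8)] − [1·(-393.5) + 1·(-3508.8)]
= -222.5 kJ/mol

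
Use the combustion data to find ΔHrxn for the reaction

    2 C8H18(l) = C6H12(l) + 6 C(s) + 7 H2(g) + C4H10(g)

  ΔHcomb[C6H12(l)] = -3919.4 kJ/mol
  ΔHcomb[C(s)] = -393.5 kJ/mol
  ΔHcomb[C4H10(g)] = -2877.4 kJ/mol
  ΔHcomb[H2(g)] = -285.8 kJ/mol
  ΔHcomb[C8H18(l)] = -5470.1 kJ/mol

Using ΔH = Σ nΔHc°(reactants) − Σ nΔHc°(products):
= [2·(-5470.1)] − [1·(-3919.4) + 6·(-393.5) + 7·(-285.8) + 1·(-2877.4)]
= 218.2 kJ/mol

ΔHrxn = 218.2 kJ/mol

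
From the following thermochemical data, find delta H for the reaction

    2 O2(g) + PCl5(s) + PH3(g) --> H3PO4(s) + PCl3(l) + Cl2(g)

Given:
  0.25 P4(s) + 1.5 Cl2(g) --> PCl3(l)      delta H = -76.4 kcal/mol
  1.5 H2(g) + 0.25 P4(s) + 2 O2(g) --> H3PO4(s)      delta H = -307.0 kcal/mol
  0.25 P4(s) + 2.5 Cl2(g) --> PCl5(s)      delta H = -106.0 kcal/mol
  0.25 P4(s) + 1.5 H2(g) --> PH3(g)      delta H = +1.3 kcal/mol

equation 1 as written (PCl3(l) already on the product side): -76.4 kcal/mol
equation 2 as written (H3PO4(s) already on the product side): -307.0 kcal/mol
equation 3 reversed (reverse to put PCl5(s) on the reactant side): +106.0 kcal/mol
equation 4 reversed (reverse to put PH3(g) on the reactant side): -1.3 kcal/mol
Summing the manipulated equations, delta H = (1)·(-76.4) + (1)·(-307.0) + (-1)·(-106.0) + (-1)·(+1.3) = -278.7 kcal/mol

delta H = -278.7 kcal/mol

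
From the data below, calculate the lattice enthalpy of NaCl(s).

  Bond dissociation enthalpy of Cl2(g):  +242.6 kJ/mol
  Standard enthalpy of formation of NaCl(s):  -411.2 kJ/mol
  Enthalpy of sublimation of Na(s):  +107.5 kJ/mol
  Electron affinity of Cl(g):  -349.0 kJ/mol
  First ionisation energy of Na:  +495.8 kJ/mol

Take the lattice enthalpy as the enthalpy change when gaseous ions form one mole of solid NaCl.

U = -786.8 kJ/mol

ΔHf° = 1·ΔHsub + 1·(ΣIE) + 1/2·D(Cl2) + 1·EA + U
-411.2 = 1·(+107.5) + 1·(+495.8) + 1/2·(+242.6) + 1·(-349.0) + U
U = -411.2 − (+375.6) = -786.8 kJ/mol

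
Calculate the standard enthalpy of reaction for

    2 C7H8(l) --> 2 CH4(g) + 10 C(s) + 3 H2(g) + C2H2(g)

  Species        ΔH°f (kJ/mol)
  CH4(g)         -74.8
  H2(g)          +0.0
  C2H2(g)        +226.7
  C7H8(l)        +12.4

ΔHrxn = 52.3 kJ/mol

Products: 2·(-74.8) + 10·(+0.0) + 3·(+0.0) + 1·(+226.7) = +77.1
Reactants: 2·(+12.4) = +24.8
ΔHrxn = (+77.1) − (+24.8) = 52.3 kJ/mol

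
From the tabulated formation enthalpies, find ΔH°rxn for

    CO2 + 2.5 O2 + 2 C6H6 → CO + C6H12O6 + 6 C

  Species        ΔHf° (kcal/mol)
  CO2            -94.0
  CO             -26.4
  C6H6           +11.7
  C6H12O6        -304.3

ΔH°rxn = -260.1 kcal/mol

Products: 1·(-26.4) + 1·(-304.3) + 6·(+0.0) = -330.7
Reactants: 1·(-94.0) + 5/2·(+0.0) + 2·(+11.7) = -70.6
ΔH°rxn = (-330.7) − (-70.6) = -260.1 kcal/mol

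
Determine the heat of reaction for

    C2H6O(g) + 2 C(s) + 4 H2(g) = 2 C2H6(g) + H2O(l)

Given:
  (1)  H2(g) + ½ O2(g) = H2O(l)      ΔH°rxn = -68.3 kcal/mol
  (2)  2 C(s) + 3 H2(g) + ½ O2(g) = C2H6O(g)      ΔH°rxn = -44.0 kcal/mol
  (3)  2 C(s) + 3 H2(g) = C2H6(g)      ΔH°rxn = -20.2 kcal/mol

(1) as written: -68.3 kcal/mol
(2) reversed: +44.0 kcal/mol
(3) × 2: (2)·(-20.2) = -40.4 kcal/mol
ΔH°rxn = (1)·(-68.3) + (-1)·(-44.0) + (2)·(-20.2) = -64.7 kcal/mol

ΔH°rxn = -64.7 kcal/mol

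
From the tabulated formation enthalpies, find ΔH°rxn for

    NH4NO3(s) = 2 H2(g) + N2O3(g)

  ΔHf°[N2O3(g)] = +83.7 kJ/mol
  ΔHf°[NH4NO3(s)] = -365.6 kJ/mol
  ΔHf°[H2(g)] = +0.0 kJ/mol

ΔH°rxn = 449.3 kJ/mol

ΔH°rxn = Σ nΔHf°(products) − Σ nΔHf°(reactants).
Products: 2·(+0.0) + 1·(+83.7) = +83.7
Reactants: 1·(-365.6) = -365.6
ΔH°rxn = (+83.7) − (-365.6) = 449.3 kJ/mol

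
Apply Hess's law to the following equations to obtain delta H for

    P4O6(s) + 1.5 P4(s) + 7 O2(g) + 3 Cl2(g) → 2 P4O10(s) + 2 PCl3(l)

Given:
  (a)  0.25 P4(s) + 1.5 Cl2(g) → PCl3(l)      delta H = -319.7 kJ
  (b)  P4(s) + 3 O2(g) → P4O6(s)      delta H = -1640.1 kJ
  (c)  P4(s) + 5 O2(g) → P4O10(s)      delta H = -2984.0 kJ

delta H = -4967.3 kJ

(a) × 2: (2)·(-319.7) = -639.4 kJ
(b) reversed: +1640.1 kJ
(c) × 2: (2)·(-2984.0) = -5968.0 kJ
Summing the manipulated equations, delta H = (2)·(-319.7) + (-1)·(-1640.1) + (2)·(-2984.0) = -4967.3 kJ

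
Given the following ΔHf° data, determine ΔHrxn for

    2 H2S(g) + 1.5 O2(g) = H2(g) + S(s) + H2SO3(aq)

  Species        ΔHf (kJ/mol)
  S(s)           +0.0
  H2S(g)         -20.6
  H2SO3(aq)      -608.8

Products: 1·(+0.0) + 1·(+0.0) + 1·(-608.8) = -608.8
Reactants: 2·(-20.6) + 3/2·(+0.0) = -41.2
ΔHrxn = (-608.8) − (-41.2) = -567.6 kJ/mol

ΔHrxn = -567.6 kJ/mol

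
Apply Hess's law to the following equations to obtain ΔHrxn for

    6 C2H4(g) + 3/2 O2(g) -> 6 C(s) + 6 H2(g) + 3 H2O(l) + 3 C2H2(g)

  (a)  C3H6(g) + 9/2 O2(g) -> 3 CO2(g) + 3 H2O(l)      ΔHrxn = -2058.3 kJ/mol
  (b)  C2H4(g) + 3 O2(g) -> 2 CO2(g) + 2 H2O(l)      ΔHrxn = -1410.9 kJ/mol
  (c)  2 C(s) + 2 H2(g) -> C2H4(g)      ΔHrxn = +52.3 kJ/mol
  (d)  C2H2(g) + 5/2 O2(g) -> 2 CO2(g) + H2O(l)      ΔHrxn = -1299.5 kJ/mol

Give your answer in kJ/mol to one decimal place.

ΔHrxn = -491.1 kJ/mol

(a): not needed.
(b) × 3: (3)·(-1410.9) = -4232.7 kJ/mol
(c) reversed and × 3: (-3)·(+52.3) = -156.9 kJ/mol
(d) reversed and × 3: (-3)·(-1299.5) = +3898.5 kJ/mol
ΔHrxn = (-4232.7) + (-156.9) + (+3898.5) = -491.1 kJ/mol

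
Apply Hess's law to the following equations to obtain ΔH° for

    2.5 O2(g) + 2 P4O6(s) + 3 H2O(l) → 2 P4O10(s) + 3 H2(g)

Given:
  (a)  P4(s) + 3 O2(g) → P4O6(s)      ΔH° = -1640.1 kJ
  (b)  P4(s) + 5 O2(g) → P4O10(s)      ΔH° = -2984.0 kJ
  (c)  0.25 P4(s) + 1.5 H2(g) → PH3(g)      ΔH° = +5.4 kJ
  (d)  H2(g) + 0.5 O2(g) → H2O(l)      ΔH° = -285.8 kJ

(a) reversed and × 2: (-2)·(-1640.1) = +3280.2 kJ
(b) × 2: (2)·(-2984.0) = -5968.0 kJ
(c): not needed.
(d) reversed and × 3: (-3)·(-285.8) = +857.4 kJ
ΔH° = (+3280.2) + (-5968.0) + (+857.4) = -1830.4 kJ

ΔH° = -1830.4 kJ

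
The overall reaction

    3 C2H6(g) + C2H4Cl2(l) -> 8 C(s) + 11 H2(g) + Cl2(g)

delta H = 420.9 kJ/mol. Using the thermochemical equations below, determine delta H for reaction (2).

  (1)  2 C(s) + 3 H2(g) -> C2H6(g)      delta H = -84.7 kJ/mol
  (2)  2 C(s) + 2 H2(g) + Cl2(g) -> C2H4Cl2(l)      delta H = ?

delta H = -166.8 kJ/mol

(1) reversed and × 3 (reverse to put C2H6(g) on the reactant side; ×3 to match 3 C2H6(g) in the target): (-3)·(-84.7) = +254.1 kJ/mol
(2) reversed (C2H4Cl2(l) must end up as a reactant): contributes −x
+420.9 = (+254.1) − x
x = (+420.9 − (+254.1)) / (-1) = -166.8 kJ/mol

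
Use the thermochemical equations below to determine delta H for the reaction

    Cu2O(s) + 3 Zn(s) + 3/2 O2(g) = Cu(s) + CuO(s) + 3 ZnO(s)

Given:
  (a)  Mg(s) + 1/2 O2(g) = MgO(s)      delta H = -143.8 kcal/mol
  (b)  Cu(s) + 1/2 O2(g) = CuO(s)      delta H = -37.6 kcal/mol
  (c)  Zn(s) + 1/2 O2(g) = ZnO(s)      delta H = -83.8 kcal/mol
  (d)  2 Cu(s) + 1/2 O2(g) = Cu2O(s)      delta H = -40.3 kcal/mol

(a): not needed.
(b) as written: -37.6 kcal/mol
(c) × 3: (3)·(-83.8) = -251.4 kcal/mol
(d) reversed: +40.3 kcal/mol
Summing the manipulated equations, delta H = (-37.6) + (-251.4) + (+40.3) = -248.7 kcal/mol

delta H = -248.7 kcal/mol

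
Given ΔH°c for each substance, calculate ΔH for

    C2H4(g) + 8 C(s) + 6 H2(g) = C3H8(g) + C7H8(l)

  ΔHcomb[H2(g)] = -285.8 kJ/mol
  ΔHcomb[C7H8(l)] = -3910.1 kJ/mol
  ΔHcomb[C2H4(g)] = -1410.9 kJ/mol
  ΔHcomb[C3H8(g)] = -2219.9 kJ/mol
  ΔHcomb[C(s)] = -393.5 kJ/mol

ΔH = -143.7 kJ/mol

Using ΔH = Σ nΔHc°(reactants) − Σ nΔHc°(products):
= [1·(-1410.9) + 8·(-393.5) + 6·(-285.8)] − [1·(-2219.9) + 1·(-3910.1)]
= -143.7 kJ/mol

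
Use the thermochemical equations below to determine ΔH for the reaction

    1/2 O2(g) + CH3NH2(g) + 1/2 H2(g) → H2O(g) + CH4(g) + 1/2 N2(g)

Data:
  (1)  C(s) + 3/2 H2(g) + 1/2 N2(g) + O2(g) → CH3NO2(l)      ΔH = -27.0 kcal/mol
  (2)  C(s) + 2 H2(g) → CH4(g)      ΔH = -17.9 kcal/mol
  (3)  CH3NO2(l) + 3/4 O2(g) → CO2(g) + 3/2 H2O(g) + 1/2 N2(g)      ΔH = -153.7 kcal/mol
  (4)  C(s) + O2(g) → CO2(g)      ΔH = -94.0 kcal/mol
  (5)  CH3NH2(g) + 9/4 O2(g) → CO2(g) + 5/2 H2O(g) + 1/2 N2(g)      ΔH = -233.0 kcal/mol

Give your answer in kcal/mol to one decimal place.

ΔH = -70.2 kcal/mol

(1) reversed: +27.0 kcal/mol
(2) as written: -17.9 kcal/mol
(3) reversed: +153.7 kcal/mol
(4): not needed.
(5) as written: -233.0 kcal/mol
Since enthalpy is a state function, ΔH = (+27.0) + (-17.9) + (+153.7) + (-233.0) = -70.2 kcal/mol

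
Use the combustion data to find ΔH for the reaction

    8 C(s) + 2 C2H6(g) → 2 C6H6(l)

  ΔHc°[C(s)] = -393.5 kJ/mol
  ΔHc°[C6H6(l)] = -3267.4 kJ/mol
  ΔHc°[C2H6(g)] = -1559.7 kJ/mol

Using ΔH = Σ nΔHc°(reactants) − Σ nΔHc°(products):
= [8·(-393.5) + 2·(-1559.7)] − [2·(-3267.4)]
= 267.4 kJ/mol

ΔH = 267.4 kJ/mol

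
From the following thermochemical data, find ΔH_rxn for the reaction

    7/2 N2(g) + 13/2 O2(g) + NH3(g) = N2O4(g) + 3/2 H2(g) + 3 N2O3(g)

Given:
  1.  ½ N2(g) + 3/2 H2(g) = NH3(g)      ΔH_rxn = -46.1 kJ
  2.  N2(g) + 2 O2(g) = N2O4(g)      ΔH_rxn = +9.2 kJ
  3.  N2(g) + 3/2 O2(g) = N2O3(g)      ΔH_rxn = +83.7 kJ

eq. 1 reversed (NH3(g) must end up as a reactant): +46.1 kJ
eq. 2 as written (N2O4(g) already on the product side): +9.2 kJ
eq. 3 × 3 (×3 to match 3 N2O3(g) in the target): (3)·(+83.7) = +251.1 kJ
Combining the equations, ΔH_rxn = (+46.1) + (+9.2) + (+251.1) = 306.4 kJ

ΔH_rxn = 306.4 kJ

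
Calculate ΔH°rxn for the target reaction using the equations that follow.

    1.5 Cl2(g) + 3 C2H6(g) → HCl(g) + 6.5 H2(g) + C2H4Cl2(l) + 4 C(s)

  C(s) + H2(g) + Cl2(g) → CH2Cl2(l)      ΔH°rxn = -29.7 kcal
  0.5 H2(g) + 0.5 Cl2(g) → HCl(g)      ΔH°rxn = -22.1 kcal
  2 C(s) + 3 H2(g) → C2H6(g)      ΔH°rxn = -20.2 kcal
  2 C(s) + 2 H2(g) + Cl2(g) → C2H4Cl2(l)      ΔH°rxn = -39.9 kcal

equation 1: not needed (CH2Cl2(l) appears nowhere else).
equation 2 as written (HCl(g) already on the product side): -22.1 kcal
equation 3 reversed and × 3 (reverse to put C2H6(g) on the reactant side; scale by 3 for the 3 C2H6(g)): (-3)·(-20.2) = +60.6 kcal
equation 4 as written (C2H4Cl2(l) already on the product side): -39.9 kcal
Summing the manipulated equations, ΔH°rxn = (-22.1) + (+60.6) + (-39.9) = -1.4 kcal

ΔH°rxn = -1.4 kcal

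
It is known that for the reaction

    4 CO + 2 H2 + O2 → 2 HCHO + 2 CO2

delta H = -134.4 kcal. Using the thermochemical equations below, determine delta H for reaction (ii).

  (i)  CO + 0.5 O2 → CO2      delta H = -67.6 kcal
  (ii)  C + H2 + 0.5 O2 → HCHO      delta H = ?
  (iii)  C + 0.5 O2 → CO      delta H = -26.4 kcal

delta H = -26.0 kcal

(i) × 2: (2)·(-67.6) = -135.2 kcal
(ii) × 2: contributes 2·x
(iii) reversed and × 2: (-2)·(-26.4) = +52.8 kcal
-134.4 = (-135.2) + (+52.8) + 2·x
x = (-134.4 − (-82.4)) / (2) = -26.0 kcal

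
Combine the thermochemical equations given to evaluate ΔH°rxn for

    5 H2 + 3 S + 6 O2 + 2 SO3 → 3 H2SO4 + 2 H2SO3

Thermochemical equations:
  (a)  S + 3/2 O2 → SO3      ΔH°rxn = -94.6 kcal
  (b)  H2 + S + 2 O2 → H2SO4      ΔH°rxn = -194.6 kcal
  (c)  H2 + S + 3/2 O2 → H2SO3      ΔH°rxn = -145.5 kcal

ΔH°rxn = -685.6 kcal

(a) reversed and × 2: (-2)·(-94.6) = +189.2 kcal
(b) × 3: (3)·(-194.6) = -583.8 kcal
(c) × 2: (2)·(-145.5) = -291.0 kcal
ΔH°rxn = (-2)·(-94.6) + (3)·(-194.6) + (2)·(-145.5) = -685.6 kcal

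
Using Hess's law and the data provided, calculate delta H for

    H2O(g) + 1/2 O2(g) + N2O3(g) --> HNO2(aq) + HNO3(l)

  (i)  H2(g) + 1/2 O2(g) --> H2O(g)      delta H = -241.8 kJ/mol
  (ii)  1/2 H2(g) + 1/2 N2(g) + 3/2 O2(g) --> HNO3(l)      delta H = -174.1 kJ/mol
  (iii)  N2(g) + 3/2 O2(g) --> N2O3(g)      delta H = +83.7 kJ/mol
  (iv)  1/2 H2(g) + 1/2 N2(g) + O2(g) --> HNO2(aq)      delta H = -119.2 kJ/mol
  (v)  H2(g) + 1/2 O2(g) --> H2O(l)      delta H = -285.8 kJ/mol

(i) reversed (H2O(g) must end up as a reactant): +241.8 kJ/mol
(ii) as written (HNO3(l) already on the product side): -174.1 kJ/mol
(iii) reversed (N2O3(g) must end up as a reactant): -83.7 kJ/mol
(iv) as written (HNO2(aq) already on the product side): -119.2 kJ/mol
(v): not needed (H2O(l) appears nowhere else).
Summing the manipulated equations, delta H = (+241.8) + (-174.1) + (-83.7) + (-119.2) = -135.2 kJ/mol

delta H = -135.2 kJ/mol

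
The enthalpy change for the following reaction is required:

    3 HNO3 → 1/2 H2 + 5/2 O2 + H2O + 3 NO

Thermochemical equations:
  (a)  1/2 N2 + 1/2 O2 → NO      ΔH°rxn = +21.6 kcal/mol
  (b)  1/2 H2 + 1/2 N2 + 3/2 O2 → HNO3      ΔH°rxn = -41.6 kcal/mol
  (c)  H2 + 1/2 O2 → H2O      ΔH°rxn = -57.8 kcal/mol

(a) × 3: (3)·(+21.6) = +64.8 kcal/mol
(b) reversed and × 3: (-3)·(-41.6) = +124.8 kcal/mol
(c) as written: -57.8 kcal/mol
By Hess's law, ΔH°rxn = (+64.8) + (+124.8) + (-57.8) = 131.8 kcal/mol

ΔH°rxn = 131.8 kcal/mol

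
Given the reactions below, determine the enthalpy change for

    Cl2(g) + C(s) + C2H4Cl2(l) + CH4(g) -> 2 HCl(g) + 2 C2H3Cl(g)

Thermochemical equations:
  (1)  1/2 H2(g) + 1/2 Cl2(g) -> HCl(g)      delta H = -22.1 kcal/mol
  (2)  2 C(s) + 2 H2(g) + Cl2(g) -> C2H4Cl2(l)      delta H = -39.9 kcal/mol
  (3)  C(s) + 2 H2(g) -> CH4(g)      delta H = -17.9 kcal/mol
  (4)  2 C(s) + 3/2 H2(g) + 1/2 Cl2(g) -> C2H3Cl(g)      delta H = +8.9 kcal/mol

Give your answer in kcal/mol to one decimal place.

delta H = 31.4 kcal/mol

(1) × 2: (2)·(-22.1) = -44.2 kcal/mol
(2) reversed: +39.9 kcal/mol
(3) reversed: +17.9 kcal/mol
(4) × 2: (2)·(+8.9) = +17.8 kcal/mol
delta H = (-44.2) + (+39.9) + (+17.9) + (+17.8) = 31.4 kcal/mol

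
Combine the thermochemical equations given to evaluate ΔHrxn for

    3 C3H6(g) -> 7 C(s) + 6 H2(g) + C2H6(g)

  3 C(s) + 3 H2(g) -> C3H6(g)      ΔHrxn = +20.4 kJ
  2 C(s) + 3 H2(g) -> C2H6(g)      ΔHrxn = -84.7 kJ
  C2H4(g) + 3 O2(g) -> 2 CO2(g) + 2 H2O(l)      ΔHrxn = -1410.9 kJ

equation 1 reversed and × 3 (C3H6(g) must end up as a reactant; ×3 to match 3 C3H6(g) in the target): (-3)·(+20.4) = -61.2 kJ
equation 2 as written (C2H6(g) already on the product side): -84.7 kJ
equation 3: not needed (H2O(l) appears nowhere else).
By Hess's law, ΔHrxn = (-61.2) + (-84.7) = -145.9 kJ

ΔHrxn = -145.9 kJ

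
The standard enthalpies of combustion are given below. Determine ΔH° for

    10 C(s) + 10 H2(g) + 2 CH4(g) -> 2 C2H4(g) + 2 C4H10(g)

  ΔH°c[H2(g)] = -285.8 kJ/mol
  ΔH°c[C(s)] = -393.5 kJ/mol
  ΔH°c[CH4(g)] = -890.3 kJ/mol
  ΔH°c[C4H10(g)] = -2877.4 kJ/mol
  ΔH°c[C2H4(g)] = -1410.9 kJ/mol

ΔH° = 3.0 kJ/mol

With combustion enthalpies, reactants minus products:
= [10·(-393.5) + 10·(-285.8) + 2·(-890.3)] − [2·(-1410.9) + 2·(-2877.4)]
= 3.0 kJ/mol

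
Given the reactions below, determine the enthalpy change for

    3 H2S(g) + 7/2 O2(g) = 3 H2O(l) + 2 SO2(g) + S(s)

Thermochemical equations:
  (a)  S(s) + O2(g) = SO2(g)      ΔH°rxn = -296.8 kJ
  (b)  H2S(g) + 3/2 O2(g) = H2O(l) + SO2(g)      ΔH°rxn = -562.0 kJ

ΔH°rxn = -1389.2 kJ

(a) reversed: +296.8 kJ
(b) × 3: (3)·(-562.0) = -1686.0 kJ
ΔH°rxn = (-1)·(-296.8) + (3)·(-562.0) = -1389.2 kJ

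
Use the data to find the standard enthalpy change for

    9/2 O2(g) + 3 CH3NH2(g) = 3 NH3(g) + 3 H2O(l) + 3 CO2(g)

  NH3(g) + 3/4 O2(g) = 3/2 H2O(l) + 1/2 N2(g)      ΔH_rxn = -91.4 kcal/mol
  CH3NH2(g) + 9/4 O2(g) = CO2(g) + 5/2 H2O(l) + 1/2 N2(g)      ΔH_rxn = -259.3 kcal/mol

ΔH_rxn = -503.7 kcal/mol

equation 1 reversed and × 3 (reverse to put NH3(g) on the product side; scale by 3 for the 3 NH3(g)): (-3)·(-91.4) = +274.2 kcal/mol
equation 2 × 3 (scale by 3 for the 3 CH3NH2(g)): (3)·(-259.3) = -777.9 kcal/mol
Since enthalpy is a state function, ΔH_rxn = (+274.2) + (-777.9) = -503.7 kcal/mol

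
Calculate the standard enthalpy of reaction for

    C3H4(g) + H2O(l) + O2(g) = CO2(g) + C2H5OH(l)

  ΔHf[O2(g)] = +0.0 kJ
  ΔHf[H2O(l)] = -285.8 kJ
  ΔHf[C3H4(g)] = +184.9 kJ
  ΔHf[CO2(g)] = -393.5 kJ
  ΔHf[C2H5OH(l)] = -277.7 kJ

Products: 1·(-393.5) + 1·(-277.7) = -671.2
Reactants: 1·(+184.9) + 1·(-285.8) + 1·(+0.0) = -100.9
ΔHrxn = (-671.2) − (-100.9) = -570.3 kJ

ΔHrxn = -570.3 kJ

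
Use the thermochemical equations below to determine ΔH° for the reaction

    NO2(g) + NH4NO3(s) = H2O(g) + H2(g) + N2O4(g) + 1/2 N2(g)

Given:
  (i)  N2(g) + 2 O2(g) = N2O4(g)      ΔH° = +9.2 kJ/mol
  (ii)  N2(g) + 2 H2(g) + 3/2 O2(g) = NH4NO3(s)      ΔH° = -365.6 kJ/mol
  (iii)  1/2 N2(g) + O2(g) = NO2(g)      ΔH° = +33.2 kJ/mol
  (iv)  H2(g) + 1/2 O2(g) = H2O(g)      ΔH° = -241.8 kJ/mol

ΔH° = 99.8 kJ/mol

(i) as written: +9.2 kJ/mol
(ii) reversed: +365.6 kJ/mol
(iii) reversed: -33.2 kJ/mol
(iv) as written: -241.8 kJ/mol
ΔH° = (1)·(+9.2) + (-1)·(-365.6) + (-1)·(+33.2) + (1)·(-241.8) = 99.8 kJ/mol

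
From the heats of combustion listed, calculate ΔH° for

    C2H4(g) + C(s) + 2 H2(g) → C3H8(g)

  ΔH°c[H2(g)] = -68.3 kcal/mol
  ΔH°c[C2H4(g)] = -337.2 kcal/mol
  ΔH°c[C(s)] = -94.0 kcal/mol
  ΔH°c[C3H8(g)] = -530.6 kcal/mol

Using ΔH = Σ nΔHc°(reactants) − Σ nΔHc°(products):
= [1·(-337.2) + 1·(-94.0) + 2·(-68.3)] − [1·(-530.6)]
= -37.2 kcal/mol

ΔH° = -37.2 kcal/mol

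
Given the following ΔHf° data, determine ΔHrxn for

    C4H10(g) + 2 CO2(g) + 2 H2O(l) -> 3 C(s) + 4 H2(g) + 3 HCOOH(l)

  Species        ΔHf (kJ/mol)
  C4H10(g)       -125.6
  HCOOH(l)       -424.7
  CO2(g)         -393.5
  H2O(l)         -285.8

ΔHrxn = 210.1 kJ/mol

Products: 3·(+0.0) + 4·(+0.0) + 3·(-424.7) = -1274.1
Reactants: 1·(-125.6) + 2·(-393.5) + 2·(-285.8) = -1484.2
ΔHrxn = (-1274.1) − (-1484.2) = 210.1 kJ/mol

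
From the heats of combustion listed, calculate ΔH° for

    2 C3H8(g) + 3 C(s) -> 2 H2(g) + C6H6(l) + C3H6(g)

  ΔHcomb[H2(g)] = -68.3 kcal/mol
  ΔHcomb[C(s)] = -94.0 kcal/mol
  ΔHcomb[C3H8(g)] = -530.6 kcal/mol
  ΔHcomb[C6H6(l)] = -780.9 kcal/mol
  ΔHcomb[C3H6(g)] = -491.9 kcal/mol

Using ΔH = Σ nΔHc°(reactants) − Σ nΔHc°(products):
= [2·(-530.6) + 3·(-94.0)] − [2·(-68.3) + 1·(-780.9) + 1·(-491.9)]
= 66.2 kcal/mol

ΔH° = 66.2 kcal/mol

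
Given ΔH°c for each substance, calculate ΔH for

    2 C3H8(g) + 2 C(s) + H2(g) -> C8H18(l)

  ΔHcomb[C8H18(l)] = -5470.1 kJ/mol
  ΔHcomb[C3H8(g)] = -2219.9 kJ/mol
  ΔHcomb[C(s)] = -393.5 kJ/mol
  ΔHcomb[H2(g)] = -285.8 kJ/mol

Using ΔH = Σ nΔHc°(reactants) − Σ nΔHc°(products):
= [2·(-2219.9) + 2·(-393.5) + 1·(-285.8)] − [1·(-5470.1)]
= -42.5 kJ/mol

ΔH = -42.5 kJ/mol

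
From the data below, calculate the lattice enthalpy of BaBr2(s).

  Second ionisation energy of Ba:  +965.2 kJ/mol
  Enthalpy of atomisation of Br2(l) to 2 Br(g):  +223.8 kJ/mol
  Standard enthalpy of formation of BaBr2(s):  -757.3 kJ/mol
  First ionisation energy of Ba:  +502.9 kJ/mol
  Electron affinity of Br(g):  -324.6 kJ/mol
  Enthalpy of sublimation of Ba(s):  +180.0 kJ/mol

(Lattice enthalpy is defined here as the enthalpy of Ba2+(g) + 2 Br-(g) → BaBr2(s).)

U = -1980.0 kJ/mol

ΔHf° = 1·ΔHsub + 1·(ΣIE) + 1·D(Br2) + 2·EA + U
-757.3 = 1·(+180.0) + 1·(+1468.1) + 1·(+223.8) + 2·(-324.6) + U
U = -757.3 − (+1222.7) = -1980.0 kJ/mol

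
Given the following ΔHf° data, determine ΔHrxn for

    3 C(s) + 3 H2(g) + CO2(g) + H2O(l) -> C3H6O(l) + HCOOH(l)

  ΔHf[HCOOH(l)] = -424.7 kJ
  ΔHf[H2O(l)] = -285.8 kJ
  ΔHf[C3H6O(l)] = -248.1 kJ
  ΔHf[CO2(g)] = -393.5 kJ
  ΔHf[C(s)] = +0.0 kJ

ΔHrxn = 6.5 kJ

ΔH°rxn = Σ nΔHf°(products) − Σ nΔHf°(reactants).
Products: 1·(-248.1) + 1·(-424.7) = -672.8
Reactants: 3·(+0.0) + 3·(+0.0) + 1·(-393.5) + 1·(-285.8) = -679.3
ΔHrxn = (-672.8) − (-679.3) = 6.5 kJ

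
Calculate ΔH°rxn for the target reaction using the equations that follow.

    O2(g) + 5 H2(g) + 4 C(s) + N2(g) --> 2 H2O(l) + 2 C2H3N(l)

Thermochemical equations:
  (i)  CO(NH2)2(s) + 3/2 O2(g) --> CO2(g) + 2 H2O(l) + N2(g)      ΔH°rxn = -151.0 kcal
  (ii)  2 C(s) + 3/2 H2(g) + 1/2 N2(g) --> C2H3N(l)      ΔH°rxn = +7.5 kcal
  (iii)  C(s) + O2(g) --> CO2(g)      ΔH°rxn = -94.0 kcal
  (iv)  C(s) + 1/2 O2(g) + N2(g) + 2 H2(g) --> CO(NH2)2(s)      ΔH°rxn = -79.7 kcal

ΔH°rxn = -121.7 kcal

(i) as written (H2O(l) already on the product side): -151.0 kcal
(ii) × 2 (×2 to match 2 C2H3N(l) in the target): (2)·(+7.5) = +15.0 kcal
(iii) reversed: +94.0 kcal
(iv) as written: -79.7 kcal
Combining the equations, ΔH°rxn = (1)·(-151.0) + (2)·(+7.5) + (-1)·(-94.0) + (1)·(-79.7) = -121.7 kcal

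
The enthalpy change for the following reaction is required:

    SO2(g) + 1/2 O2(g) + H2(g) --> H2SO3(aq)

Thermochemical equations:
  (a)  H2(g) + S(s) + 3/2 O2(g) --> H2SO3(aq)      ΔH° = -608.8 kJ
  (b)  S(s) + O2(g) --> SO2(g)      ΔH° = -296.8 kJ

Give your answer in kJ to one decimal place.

(a) as written: -608.8 kJ
(b) reversed: +296.8 kJ
Summing the manipulated equations, ΔH° = (1)·(-608.8) + (-1)·(-296.8) = -312.0 kJ

ΔH° = -312.0 kJ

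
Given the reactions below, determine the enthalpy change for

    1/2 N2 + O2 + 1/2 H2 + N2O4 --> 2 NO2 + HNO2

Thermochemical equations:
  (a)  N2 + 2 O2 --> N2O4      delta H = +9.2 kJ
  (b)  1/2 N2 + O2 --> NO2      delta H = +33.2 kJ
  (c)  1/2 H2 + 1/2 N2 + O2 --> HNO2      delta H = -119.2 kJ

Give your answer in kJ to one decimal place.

(a) reversed: -9.2 kJ
(b) × 2: (2)·(+33.2) = +66.4 kJ
(c) as written: -119.2 kJ
Combining the equations, delta H = (-9.2) + (+66.4) + (-119.2) = -62.0 kJ

delta H = -62.0 kJ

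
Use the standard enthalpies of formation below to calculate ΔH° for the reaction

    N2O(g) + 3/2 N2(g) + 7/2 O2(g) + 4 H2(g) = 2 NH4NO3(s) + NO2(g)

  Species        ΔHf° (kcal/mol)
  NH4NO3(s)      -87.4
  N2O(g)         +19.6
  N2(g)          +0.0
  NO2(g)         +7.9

ΔH° = -186.5 kcal/mol

ΔH°rxn = Σ nΔHf°(products) − Σ nΔHf°(reactants).
Products: 2·(-87.4) + 1·(+7.9) = -166.9
Reactants: 1·(+19.6) + 3/2·(+0.0) + 7/2·(+0.0) + 4·(+0.0) = +19.6
ΔH° = (-166.9) − (+19.6) = -186.5 kcal/mol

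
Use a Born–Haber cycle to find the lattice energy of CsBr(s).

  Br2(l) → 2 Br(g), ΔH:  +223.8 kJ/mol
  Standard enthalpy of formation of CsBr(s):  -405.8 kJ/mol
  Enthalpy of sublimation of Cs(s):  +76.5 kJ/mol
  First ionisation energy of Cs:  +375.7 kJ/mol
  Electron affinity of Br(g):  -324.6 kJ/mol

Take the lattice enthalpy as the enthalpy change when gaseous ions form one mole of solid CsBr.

ΔHf° = 1·ΔHsub + 1·(ΣIE) + 1/2·D(Br2) + 1·EA + U
-405.8 = 1·(+76.5) + 1·(+375.7) + 1/2·(+223.8) + 1·(-324.6) + U
U = -405.8 − (+239.5) = -645.3 kJ/mol

U = -645.3 kJ/mol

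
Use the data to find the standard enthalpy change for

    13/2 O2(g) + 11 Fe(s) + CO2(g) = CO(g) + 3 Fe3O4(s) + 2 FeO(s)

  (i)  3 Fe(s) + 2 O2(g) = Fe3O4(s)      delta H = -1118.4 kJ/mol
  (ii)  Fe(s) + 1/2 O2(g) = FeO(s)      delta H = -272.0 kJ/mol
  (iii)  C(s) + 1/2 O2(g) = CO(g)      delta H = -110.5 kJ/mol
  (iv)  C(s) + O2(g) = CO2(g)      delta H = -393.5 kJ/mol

(i) × 3: (3)·(-1118.4) = -3355.2 kJ/mol
(ii) × 2: (2)·(-272.0) = -544.0 kJ/mol
(iii) as written: -110.5 kJ/mol
(iv) reversed: +393.5 kJ/mol
delta H = (3)·(-1118.4) + (2)·(-272.0) + (1)·(-110.5) + (-1)·(-393.5) = -3616.2 kJ/mol

delta H = -3616.2 kJ/mol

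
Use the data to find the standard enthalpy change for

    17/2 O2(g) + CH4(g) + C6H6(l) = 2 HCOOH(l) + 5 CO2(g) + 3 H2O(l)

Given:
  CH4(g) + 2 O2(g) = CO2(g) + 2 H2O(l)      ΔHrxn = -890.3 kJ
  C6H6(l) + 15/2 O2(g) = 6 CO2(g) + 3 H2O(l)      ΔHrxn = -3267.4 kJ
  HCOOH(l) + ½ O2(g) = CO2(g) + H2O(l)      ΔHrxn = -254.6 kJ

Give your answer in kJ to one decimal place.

ΔHrxn = -3648.5 kJ

equation 1 as written: -890.3 kJ
equation 2 as written: -3267.4 kJ
equation 3 reversed and × 2: (-2)·(-254.6) = +509.2 kJ
By Hess's law, ΔHrxn = (1)·(-890.3) + (1)·(-3267.4) + (-2)·(-254.6) = -3648.5 kJ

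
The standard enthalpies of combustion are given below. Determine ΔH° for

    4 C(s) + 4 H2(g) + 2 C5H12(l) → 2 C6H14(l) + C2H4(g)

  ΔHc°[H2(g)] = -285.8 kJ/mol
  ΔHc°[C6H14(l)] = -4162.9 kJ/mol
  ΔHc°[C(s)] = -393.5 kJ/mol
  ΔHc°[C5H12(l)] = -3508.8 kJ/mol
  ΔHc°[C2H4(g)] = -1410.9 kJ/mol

ΔH° = 1.9 kJ/mol

Using ΔH = Σ nΔHc°(reactants) − Σ nΔHc°(products):
= [4·(-393.5) + 4·(-285.8) + 2·(-3508.8)] − [2·(-4162.9) + 1·(-1410.9)]
= 1.9 kJ/mol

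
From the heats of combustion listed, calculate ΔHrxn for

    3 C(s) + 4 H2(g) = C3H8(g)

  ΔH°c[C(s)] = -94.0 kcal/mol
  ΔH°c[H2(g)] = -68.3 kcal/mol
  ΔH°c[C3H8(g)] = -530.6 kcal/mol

ΔHrxn = -24.6 kcal/mol

Using ΔH = Σ nΔHc°(reactants) − Σ nΔHc°(products):
= [3·(-94.0) + 4·(-68.3)] − [1·(-530.6)]
= -24.6 kcal/mol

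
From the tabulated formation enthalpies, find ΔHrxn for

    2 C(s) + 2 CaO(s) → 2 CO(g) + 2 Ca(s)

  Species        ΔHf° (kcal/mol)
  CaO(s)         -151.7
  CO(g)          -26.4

Products: 2·(-26.4) + 2·(+0.0) = -52.8
Reactants: 2·(+0.0) + 2·(-151.7) = -303.4
ΔHrxn = (-52.8) − (-303.4) = 250.6 kcal/mol

ΔHrxn = 250.6 kcal/mol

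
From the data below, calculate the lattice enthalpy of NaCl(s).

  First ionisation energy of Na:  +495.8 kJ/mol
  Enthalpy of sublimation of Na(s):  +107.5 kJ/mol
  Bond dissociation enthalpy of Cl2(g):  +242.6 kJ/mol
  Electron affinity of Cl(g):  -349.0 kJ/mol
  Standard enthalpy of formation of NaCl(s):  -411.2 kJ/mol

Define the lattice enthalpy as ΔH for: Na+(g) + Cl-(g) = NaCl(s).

ΔHf° = 1·ΔHsub + 1·(ΣIE) + 1/2·D(Cl2) + 1·EA + U
-411.2 = 1·(+107.5) + 1·(+495.8) + 1/2·(+242.6) + 1·(-349.0) + U
U = -411.2 − (+375.6) = -786.8 kJ/mol

U = -786.8 kJ/mol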